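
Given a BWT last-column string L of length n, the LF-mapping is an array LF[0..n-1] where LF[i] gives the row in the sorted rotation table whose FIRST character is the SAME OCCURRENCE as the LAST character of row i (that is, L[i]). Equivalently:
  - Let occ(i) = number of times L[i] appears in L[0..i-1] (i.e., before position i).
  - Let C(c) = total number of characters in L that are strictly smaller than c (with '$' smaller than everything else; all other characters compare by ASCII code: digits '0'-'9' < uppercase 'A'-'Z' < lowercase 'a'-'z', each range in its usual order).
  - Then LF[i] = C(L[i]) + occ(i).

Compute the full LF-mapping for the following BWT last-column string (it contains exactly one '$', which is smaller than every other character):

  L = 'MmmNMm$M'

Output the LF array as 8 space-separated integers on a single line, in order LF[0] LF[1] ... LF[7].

Char counts: '$':1, 'M':3, 'N':1, 'm':3
C (first-col start): C('$')=0, C('M')=1, C('N')=4, C('m')=5
L[0]='M': occ=0, LF[0]=C('M')+0=1+0=1
L[1]='m': occ=0, LF[1]=C('m')+0=5+0=5
L[2]='m': occ=1, LF[2]=C('m')+1=5+1=6
L[3]='N': occ=0, LF[3]=C('N')+0=4+0=4
L[4]='M': occ=1, LF[4]=C('M')+1=1+1=2
L[5]='m': occ=2, LF[5]=C('m')+2=5+2=7
L[6]='$': occ=0, LF[6]=C('$')+0=0+0=0
L[7]='M': occ=2, LF[7]=C('M')+2=1+2=3

Answer: 1 5 6 4 2 7 0 3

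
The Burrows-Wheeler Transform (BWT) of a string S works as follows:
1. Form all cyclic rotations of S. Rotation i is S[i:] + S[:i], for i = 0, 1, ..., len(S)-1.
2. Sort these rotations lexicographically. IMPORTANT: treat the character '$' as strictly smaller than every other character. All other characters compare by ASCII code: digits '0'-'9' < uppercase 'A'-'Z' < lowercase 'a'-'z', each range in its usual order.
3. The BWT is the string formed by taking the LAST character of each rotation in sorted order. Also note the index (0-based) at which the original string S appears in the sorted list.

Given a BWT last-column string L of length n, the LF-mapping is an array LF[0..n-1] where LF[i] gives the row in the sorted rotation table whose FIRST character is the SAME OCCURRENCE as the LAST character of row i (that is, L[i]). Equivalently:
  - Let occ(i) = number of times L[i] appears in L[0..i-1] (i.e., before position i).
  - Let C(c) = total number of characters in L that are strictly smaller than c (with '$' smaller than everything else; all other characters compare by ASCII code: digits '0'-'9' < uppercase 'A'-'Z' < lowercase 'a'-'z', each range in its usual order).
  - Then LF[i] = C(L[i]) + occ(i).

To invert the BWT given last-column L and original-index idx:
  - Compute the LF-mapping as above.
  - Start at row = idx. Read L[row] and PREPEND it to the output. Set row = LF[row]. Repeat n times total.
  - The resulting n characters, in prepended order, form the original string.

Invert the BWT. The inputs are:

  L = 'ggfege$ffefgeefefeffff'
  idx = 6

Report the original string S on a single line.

Answer: efgeefefgfffeeffgeffg$

Derivation:
LF mapping: 18 19 8 1 20 2 0 9 10 3 11 21 4 5 12 6 13 7 14 15 16 17
Walk LF starting at row 6, prepending L[row]:
  step 1: row=6, L[6]='$', prepend. Next row=LF[6]=0
  step 2: row=0, L[0]='g', prepend. Next row=LF[0]=18
  step 3: row=18, L[18]='f', prepend. Next row=LF[18]=14
  step 4: row=14, L[14]='f', prepend. Next row=LF[14]=12
  step 5: row=12, L[12]='e', prepend. Next row=LF[12]=4
  step 6: row=4, L[4]='g', prepend. Next row=LF[4]=20
  step 7: row=20, L[20]='f', prepend. Next row=LF[20]=16
  step 8: row=16, L[16]='f', prepend. Next row=LF[16]=13
  step 9: row=13, L[13]='e', prepend. Next row=LF[13]=5
  step 10: row=5, L[5]='e', prepend. Next row=LF[5]=2
  step 11: row=2, L[2]='f', prepend. Next row=LF[2]=8
  step 12: row=8, L[8]='f', prepend. Next row=LF[8]=10
  step 13: row=10, L[10]='f', prepend. Next row=LF[10]=11
  step 14: row=11, L[11]='g', prepend. Next row=LF[11]=21
  step 15: row=21, L[21]='f', prepend. Next row=LF[21]=17
  step 16: row=17, L[17]='e', prepend. Next row=LF[17]=7
  step 17: row=7, L[7]='f', prepend. Next row=LF[7]=9
  step 18: row=9, L[9]='e', prepend. Next row=LF[9]=3
  step 19: row=3, L[3]='e', prepend. Next row=LF[3]=1
  step 20: row=1, L[1]='g', prepend. Next row=LF[1]=19
  step 21: row=19, L[19]='f', prepend. Next row=LF[19]=15
  step 22: row=15, L[15]='e', prepend. Next row=LF[15]=6
Reversed output: efgeefefgfffeeffgeffg$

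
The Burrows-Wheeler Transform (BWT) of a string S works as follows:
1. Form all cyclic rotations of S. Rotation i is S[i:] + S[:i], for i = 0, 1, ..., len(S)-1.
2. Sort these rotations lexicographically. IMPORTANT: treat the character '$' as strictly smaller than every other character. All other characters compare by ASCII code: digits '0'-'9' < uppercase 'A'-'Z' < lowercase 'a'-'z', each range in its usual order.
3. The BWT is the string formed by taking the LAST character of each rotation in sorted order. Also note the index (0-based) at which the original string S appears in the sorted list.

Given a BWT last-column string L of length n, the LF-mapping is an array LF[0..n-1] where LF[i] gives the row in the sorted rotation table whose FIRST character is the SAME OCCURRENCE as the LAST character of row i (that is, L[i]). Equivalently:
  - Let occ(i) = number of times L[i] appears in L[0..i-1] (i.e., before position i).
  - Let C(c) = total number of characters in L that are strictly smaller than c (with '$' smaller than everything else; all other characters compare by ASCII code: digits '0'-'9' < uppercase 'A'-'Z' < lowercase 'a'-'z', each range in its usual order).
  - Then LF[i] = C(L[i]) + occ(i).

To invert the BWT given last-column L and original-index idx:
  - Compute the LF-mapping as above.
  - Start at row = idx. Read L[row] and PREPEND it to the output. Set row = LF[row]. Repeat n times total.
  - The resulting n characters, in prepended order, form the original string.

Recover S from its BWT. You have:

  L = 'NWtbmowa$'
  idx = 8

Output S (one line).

LF mapping: 1 2 7 4 5 6 8 3 0
Walk LF starting at row 8, prepending L[row]:
  step 1: row=8, L[8]='$', prepend. Next row=LF[8]=0
  step 2: row=0, L[0]='N', prepend. Next row=LF[0]=1
  step 3: row=1, L[1]='W', prepend. Next row=LF[1]=2
  step 4: row=2, L[2]='t', prepend. Next row=LF[2]=7
  step 5: row=7, L[7]='a', prepend. Next row=LF[7]=3
  step 6: row=3, L[3]='b', prepend. Next row=LF[3]=4
  step 7: row=4, L[4]='m', prepend. Next row=LF[4]=5
  step 8: row=5, L[5]='o', prepend. Next row=LF[5]=6
  step 9: row=6, L[6]='w', prepend. Next row=LF[6]=8
Reversed output: wombatWN$

Answer: wombatWN$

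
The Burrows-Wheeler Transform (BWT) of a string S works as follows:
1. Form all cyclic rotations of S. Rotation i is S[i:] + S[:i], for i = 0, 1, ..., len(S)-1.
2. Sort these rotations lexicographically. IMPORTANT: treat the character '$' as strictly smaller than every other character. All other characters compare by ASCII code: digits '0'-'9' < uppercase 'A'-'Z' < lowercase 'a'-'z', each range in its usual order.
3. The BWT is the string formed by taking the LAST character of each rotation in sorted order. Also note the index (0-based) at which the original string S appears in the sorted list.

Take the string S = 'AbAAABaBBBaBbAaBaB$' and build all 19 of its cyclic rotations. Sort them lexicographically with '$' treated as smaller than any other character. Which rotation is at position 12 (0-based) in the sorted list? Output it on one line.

All 19 rotations (rotation i = S[i:]+S[:i]):
  rot[0] = AbAAABaBBBaBbAaBaB$
  rot[1] = bAAABaBBBaBbAaBaB$A
  rot[2] = AAABaBBBaBbAaBaB$Ab
  rot[3] = AABaBBBaBbAaBaB$AbA
  rot[4] = ABaBBBaBbAaBaB$AbAA
  rot[5] = BaBBBaBbAaBaB$AbAAA
  rot[6] = aBBBaBbAaBaB$AbAAAB
  rot[7] = BBBaBbAaBaB$AbAAABa
  rot[8] = BBaBbAaBaB$AbAAABaB
  rot[9] = BaBbAaBaB$AbAAABaBB
  rot[10] = aBbAaBaB$AbAAABaBBB
  rot[11] = BbAaBaB$AbAAABaBBBa
  rot[12] = bAaBaB$AbAAABaBBBaB
  rot[13] = AaBaB$AbAAABaBBBaBb
  rot[14] = aBaB$AbAAABaBBBaBbA
  rot[15] = BaB$AbAAABaBBBaBbAa
  rot[16] = aB$AbAAABaBBBaBbAaB
  rot[17] = B$AbAAABaBBBaBbAaBa
  rot[18] = $AbAAABaBBBaBbAaBaB
Sorted (with $ < everything):
  sorted[0] = $AbAAABaBBBaBbAaBaB
  sorted[1] = AAABaBBBaBbAaBaB$Ab
  sorted[2] = AABaBBBaBbAaBaB$AbA
  sorted[3] = ABaBBBaBbAaBaB$AbAA
  sorted[4] = AaBaB$AbAAABaBBBaBb
  sorted[5] = AbAAABaBBBaBbAaBaB$
  sorted[6] = B$AbAAABaBBBaBbAaBa
  sorted[7] = BBBaBbAaBaB$AbAAABa
  sorted[8] = BBaBbAaBaB$AbAAABaB
  sorted[9] = BaB$AbAAABaBBBaBbAa
  sorted[10] = BaBBBaBbAaBaB$AbAAA
  sorted[11] = BaBbAaBaB$AbAAABaBB
  sorted[12] = BbAaBaB$AbAAABaBBBa
  sorted[13] = aB$AbAAABaBBBaBbAaB
  sorted[14] = aBBBaBbAaBaB$AbAAAB
  sorted[15] = aBaB$AbAAABaBBBaBbA
  sorted[16] = aBbAaBaB$AbAAABaBBB
  sorted[17] = bAAABaBBBaBbAaBaB$A
  sorted[18] = bAaBaB$AbAAABaBBBaB
sorted[12] = BbAaBaB$AbAAABaBBBa

Answer: BbAaBaB$AbAAABaBBBa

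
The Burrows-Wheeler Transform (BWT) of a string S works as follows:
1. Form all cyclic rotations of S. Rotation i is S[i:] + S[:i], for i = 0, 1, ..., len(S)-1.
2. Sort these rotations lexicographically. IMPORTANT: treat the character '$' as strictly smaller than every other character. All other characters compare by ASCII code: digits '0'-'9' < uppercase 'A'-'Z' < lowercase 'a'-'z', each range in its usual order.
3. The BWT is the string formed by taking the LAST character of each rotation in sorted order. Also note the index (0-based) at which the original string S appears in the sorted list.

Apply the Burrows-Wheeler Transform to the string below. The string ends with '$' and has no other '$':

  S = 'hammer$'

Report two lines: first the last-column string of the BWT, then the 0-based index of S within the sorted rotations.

Answer: rhm$mae
3

Derivation:
All 7 rotations (rotation i = S[i:]+S[:i]):
  rot[0] = hammer$
  rot[1] = ammer$h
  rot[2] = mmer$ha
  rot[3] = mer$ham
  rot[4] = er$hamm
  rot[5] = r$hamme
  rot[6] = $hammer
Sorted (with $ < everything):
  sorted[0] = $hammer  (last char: 'r')
  sorted[1] = ammer$h  (last char: 'h')
  sorted[2] = er$hamm  (last char: 'm')
  sorted[3] = hammer$  (last char: '$')
  sorted[4] = mer$ham  (last char: 'm')
  sorted[5] = mmer$ha  (last char: 'a')
  sorted[6] = r$hamme  (last char: 'e')
Last column: rhm$mae
Original string S is at sorted index 3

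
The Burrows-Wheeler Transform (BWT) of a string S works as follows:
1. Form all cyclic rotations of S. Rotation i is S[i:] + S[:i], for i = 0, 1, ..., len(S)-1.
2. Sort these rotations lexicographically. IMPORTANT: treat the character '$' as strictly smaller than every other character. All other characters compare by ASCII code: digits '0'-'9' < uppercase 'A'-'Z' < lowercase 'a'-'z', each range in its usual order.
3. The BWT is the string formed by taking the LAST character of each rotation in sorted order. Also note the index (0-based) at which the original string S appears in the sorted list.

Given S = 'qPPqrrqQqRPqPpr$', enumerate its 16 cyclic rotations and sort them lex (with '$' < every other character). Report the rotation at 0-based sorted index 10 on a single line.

All 16 rotations (rotation i = S[i:]+S[:i]):
  rot[0] = qPPqrrqQqRPqPpr$
  rot[1] = PPqrrqQqRPqPpr$q
  rot[2] = PqrrqQqRPqPpr$qP
  rot[3] = qrrqQqRPqPpr$qPP
  rot[4] = rrqQqRPqPpr$qPPq
  rot[5] = rqQqRPqPpr$qPPqr
  rot[6] = qQqRPqPpr$qPPqrr
  rot[7] = QqRPqPpr$qPPqrrq
  rot[8] = qRPqPpr$qPPqrrqQ
  rot[9] = RPqPpr$qPPqrrqQq
  rot[10] = PqPpr$qPPqrrqQqR
  rot[11] = qPpr$qPPqrrqQqRP
  rot[12] = Ppr$qPPqrrqQqRPq
  rot[13] = pr$qPPqrrqQqRPqP
  rot[14] = r$qPPqrrqQqRPqPp
  rot[15] = $qPPqrrqQqRPqPpr
Sorted (with $ < everything):
  sorted[0] = $qPPqrrqQqRPqPpr
  sorted[1] = PPqrrqQqRPqPpr$q
  sorted[2] = Ppr$qPPqrrqQqRPq
  sorted[3] = PqPpr$qPPqrrqQqR
  sorted[4] = PqrrqQqRPqPpr$qP
  sorted[5] = QqRPqPpr$qPPqrrq
  sorted[6] = RPqPpr$qPPqrrqQq
  sorted[7] = pr$qPPqrrqQqRPqP
  sorted[8] = qPPqrrqQqRPqPpr$
  sorted[9] = qPpr$qPPqrrqQqRP
  sorted[10] = qQqRPqPpr$qPPqrr
  sorted[11] = qRPqPpr$qPPqrrqQ
  sorted[12] = qrrqQqRPqPpr$qPP
  sorted[13] = r$qPPqrrqQqRPqPp
  sorted[14] = rqQqRPqPpr$qPPqr
  sorted[15] = rrqQqRPqPpr$qPPq
sorted[10] = qQqRPqPpr$qPPqrr

Answer: qQqRPqPpr$qPPqrr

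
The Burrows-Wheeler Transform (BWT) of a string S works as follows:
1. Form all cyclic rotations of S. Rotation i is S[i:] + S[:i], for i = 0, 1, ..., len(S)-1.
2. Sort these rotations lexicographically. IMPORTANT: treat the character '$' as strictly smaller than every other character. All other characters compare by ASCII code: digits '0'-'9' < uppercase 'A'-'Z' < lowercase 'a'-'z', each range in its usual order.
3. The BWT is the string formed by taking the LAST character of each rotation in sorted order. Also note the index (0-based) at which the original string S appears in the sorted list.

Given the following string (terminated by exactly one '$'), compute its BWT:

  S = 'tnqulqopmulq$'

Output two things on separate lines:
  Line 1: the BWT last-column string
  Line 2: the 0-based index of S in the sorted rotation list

Answer: quuptqolln$mq
10

Derivation:
All 13 rotations (rotation i = S[i:]+S[:i]):
  rot[0] = tnqulqopmulq$
  rot[1] = nqulqopmulq$t
  rot[2] = qulqopmulq$tn
  rot[3] = ulqopmulq$tnq
  rot[4] = lqopmulq$tnqu
  rot[5] = qopmulq$tnqul
  rot[6] = opmulq$tnqulq
  rot[7] = pmulq$tnqulqo
  rot[8] = mulq$tnqulqop
  rot[9] = ulq$tnqulqopm
  rot[10] = lq$tnqulqopmu
  rot[11] = q$tnqulqopmul
  rot[12] = $tnqulqopmulq
Sorted (with $ < everything):
  sorted[0] = $tnqulqopmulq  (last char: 'q')
  sorted[1] = lq$tnqulqopmu  (last char: 'u')
  sorted[2] = lqopmulq$tnqu  (last char: 'u')
  sorted[3] = mulq$tnqulqop  (last char: 'p')
  sorted[4] = nqulqopmulq$t  (last char: 't')
  sorted[5] = opmulq$tnqulq  (last char: 'q')
  sorted[6] = pmulq$tnqulqo  (last char: 'o')
  sorted[7] = q$tnqulqopmul  (last char: 'l')
  sorted[8] = qopmulq$tnqul  (last char: 'l')
  sorted[9] = qulqopmulq$tn  (last char: 'n')
  sorted[10] = tnqulqopmulq$  (last char: '$')
  sorted[11] = ulq$tnqulqopm  (last char: 'm')
  sorted[12] = ulqopmulq$tnq  (last char: 'q')
Last column: quuptqolln$mq
Original string S is at sorted index 10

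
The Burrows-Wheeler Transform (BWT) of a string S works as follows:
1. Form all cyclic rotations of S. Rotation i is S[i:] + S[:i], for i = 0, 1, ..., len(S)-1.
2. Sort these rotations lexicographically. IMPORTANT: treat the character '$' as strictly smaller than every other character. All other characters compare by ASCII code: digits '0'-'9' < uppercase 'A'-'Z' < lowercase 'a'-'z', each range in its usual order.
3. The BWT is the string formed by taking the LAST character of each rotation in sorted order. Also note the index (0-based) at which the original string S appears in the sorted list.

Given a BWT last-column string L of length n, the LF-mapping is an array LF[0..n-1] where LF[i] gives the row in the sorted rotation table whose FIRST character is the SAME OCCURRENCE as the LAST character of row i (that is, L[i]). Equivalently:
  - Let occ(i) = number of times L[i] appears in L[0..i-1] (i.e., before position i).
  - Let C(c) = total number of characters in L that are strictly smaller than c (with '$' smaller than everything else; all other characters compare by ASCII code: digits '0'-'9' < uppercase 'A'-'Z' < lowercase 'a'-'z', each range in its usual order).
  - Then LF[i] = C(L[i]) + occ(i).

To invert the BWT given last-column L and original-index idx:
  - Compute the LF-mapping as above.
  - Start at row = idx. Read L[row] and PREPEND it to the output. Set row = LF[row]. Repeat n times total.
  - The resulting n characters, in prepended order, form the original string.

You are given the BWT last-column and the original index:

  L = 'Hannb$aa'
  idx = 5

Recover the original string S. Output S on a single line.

LF mapping: 1 2 6 7 5 0 3 4
Walk LF starting at row 5, prepending L[row]:
  step 1: row=5, L[5]='$', prepend. Next row=LF[5]=0
  step 2: row=0, L[0]='H', prepend. Next row=LF[0]=1
  step 3: row=1, L[1]='a', prepend. Next row=LF[1]=2
  step 4: row=2, L[2]='n', prepend. Next row=LF[2]=6
  step 5: row=6, L[6]='a', prepend. Next row=LF[6]=3
  step 6: row=3, L[3]='n', prepend. Next row=LF[3]=7
  step 7: row=7, L[7]='a', prepend. Next row=LF[7]=4
  step 8: row=4, L[4]='b', prepend. Next row=LF[4]=5
Reversed output: bananaH$

Answer: bananaH$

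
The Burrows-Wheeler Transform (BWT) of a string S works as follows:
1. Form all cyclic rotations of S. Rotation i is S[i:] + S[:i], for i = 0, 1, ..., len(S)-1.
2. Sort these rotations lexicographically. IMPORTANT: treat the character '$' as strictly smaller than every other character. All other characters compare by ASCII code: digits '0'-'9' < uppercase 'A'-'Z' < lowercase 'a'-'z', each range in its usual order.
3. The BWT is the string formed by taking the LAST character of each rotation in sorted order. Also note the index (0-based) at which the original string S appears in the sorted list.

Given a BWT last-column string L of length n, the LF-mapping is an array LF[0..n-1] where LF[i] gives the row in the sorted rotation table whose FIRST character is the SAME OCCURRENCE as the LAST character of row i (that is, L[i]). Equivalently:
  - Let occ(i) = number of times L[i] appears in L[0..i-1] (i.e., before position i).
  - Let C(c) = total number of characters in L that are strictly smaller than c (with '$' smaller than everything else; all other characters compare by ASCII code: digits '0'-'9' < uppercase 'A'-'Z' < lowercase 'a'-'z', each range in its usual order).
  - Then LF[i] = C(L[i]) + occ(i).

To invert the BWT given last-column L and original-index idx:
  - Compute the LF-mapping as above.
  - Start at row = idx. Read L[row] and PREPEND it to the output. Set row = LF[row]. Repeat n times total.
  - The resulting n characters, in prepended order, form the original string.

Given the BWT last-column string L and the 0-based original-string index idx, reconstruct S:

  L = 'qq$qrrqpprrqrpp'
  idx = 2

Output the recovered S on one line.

LF mapping: 5 6 0 7 10 11 8 1 2 12 13 9 14 3 4
Walk LF starting at row 2, prepending L[row]:
  step 1: row=2, L[2]='$', prepend. Next row=LF[2]=0
  step 2: row=0, L[0]='q', prepend. Next row=LF[0]=5
  step 3: row=5, L[5]='r', prepend. Next row=LF[5]=11
  step 4: row=11, L[11]='q', prepend. Next row=LF[11]=9
  step 5: row=9, L[9]='r', prepend. Next row=LF[9]=12
  step 6: row=12, L[12]='r', prepend. Next row=LF[12]=14
  step 7: row=14, L[14]='p', prepend. Next row=LF[14]=4
  step 8: row=4, L[4]='r', prepend. Next row=LF[4]=10
  step 9: row=10, L[10]='r', prepend. Next row=LF[10]=13
  step 10: row=13, L[13]='p', prepend. Next row=LF[13]=3
  step 11: row=3, L[3]='q', prepend. Next row=LF[3]=7
  step 12: row=7, L[7]='p', prepend. Next row=LF[7]=1
  step 13: row=1, L[1]='q', prepend. Next row=LF[1]=6
  step 14: row=6, L[6]='q', prepend. Next row=LF[6]=8
  step 15: row=8, L[8]='p', prepend. Next row=LF[8]=2
Reversed output: pqqpqprrprrqrq$

Answer: pqqpqprrprrqrq$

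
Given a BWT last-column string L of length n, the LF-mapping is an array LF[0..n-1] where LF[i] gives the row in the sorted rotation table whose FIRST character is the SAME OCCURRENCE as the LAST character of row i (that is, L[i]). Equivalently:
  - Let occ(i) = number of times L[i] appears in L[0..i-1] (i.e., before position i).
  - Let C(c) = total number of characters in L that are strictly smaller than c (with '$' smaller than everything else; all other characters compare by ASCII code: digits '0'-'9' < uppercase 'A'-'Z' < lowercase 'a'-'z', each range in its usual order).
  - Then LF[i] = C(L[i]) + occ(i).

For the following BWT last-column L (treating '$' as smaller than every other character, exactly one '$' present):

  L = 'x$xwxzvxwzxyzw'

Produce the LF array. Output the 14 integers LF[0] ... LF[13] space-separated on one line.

Answer: 5 0 6 2 7 11 1 8 3 12 9 10 13 4

Derivation:
Char counts: '$':1, 'v':1, 'w':3, 'x':5, 'y':1, 'z':3
C (first-col start): C('$')=0, C('v')=1, C('w')=2, C('x')=5, C('y')=10, C('z')=11
L[0]='x': occ=0, LF[0]=C('x')+0=5+0=5
L[1]='$': occ=0, LF[1]=C('$')+0=0+0=0
L[2]='x': occ=1, LF[2]=C('x')+1=5+1=6
L[3]='w': occ=0, LF[3]=C('w')+0=2+0=2
L[4]='x': occ=2, LF[4]=C('x')+2=5+2=7
L[5]='z': occ=0, LF[5]=C('z')+0=11+0=11
L[6]='v': occ=0, LF[6]=C('v')+0=1+0=1
L[7]='x': occ=3, LF[7]=C('x')+3=5+3=8
L[8]='w': occ=1, LF[8]=C('w')+1=2+1=3
L[9]='z': occ=1, LF[9]=C('z')+1=11+1=12
L[10]='x': occ=4, LF[10]=C('x')+4=5+4=9
L[11]='y': occ=0, LF[11]=C('y')+0=10+0=10
L[12]='z': occ=2, LF[12]=C('z')+2=11+2=13
L[13]='w': occ=2, LF[13]=C('w')+2=2+2=4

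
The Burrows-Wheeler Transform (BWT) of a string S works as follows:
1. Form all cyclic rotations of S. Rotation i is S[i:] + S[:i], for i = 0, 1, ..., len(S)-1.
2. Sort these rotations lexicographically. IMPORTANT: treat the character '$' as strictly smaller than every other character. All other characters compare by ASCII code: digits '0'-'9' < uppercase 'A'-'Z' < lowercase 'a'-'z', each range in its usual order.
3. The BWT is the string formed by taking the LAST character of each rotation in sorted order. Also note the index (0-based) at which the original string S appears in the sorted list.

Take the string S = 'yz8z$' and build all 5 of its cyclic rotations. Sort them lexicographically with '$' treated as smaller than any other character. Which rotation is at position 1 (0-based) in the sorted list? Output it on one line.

All 5 rotations (rotation i = S[i:]+S[:i]):
  rot[0] = yz8z$
  rot[1] = z8z$y
  rot[2] = 8z$yz
  rot[3] = z$yz8
  rot[4] = $yz8z
Sorted (with $ < everything):
  sorted[0] = $yz8z
  sorted[1] = 8z$yz
  sorted[2] = yz8z$
  sorted[3] = z$yz8
  sorted[4] = z8z$y
sorted[1] = 8z$yz

Answer: 8z$yz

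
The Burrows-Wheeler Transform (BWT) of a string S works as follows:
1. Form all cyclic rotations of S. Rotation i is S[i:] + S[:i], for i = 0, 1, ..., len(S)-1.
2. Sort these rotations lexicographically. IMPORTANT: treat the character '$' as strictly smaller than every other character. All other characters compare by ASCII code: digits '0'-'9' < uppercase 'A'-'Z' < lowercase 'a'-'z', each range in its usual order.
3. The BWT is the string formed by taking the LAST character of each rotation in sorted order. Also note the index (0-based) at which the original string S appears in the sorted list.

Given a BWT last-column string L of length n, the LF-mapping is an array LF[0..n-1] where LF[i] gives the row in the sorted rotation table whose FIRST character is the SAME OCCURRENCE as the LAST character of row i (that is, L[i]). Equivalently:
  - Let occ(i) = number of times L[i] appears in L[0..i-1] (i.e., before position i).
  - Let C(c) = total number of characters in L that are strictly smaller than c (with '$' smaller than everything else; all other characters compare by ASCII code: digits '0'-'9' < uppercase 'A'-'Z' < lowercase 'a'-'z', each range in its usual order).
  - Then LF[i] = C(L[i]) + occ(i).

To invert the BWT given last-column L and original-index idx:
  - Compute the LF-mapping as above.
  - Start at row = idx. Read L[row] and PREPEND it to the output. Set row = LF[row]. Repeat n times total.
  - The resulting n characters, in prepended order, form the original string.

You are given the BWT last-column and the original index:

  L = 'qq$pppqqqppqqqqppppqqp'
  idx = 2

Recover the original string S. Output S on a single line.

Answer: pppqqpqpqqppppqqqqpqq$

Derivation:
LF mapping: 11 12 0 1 2 3 13 14 15 4 5 16 17 18 19 6 7 8 9 20 21 10
Walk LF starting at row 2, prepending L[row]:
  step 1: row=2, L[2]='$', prepend. Next row=LF[2]=0
  step 2: row=0, L[0]='q', prepend. Next row=LF[0]=11
  step 3: row=11, L[11]='q', prepend. Next row=LF[11]=16
  step 4: row=16, L[16]='p', prepend. Next row=LF[16]=7
  step 5: row=7, L[7]='q', prepend. Next row=LF[7]=14
  step 6: row=14, L[14]='q', prepend. Next row=LF[14]=19
  step 7: row=19, L[19]='q', prepend. Next row=LF[19]=20
  step 8: row=20, L[20]='q', prepend. Next row=LF[20]=21
  step 9: row=21, L[21]='p', prepend. Next row=LF[21]=10
  step 10: row=10, L[10]='p', prepend. Next row=LF[10]=5
  step 11: row=5, L[5]='p', prepend. Next row=LF[5]=3
  step 12: row=3, L[3]='p', prepend. Next row=LF[3]=1
  step 13: row=1, L[1]='q', prepend. Next row=LF[1]=12
  step 14: row=12, L[12]='q', prepend. Next row=LF[12]=17
  step 15: row=17, L[17]='p', prepend. Next row=LF[17]=8
  step 16: row=8, L[8]='q', prepend. Next row=LF[8]=15
  step 17: row=15, L[15]='p', prepend. Next row=LF[15]=6
  step 18: row=6, L[6]='q', prepend. Next row=LF[6]=13
  step 19: row=13, L[13]='q', prepend. Next row=LF[13]=18
  step 20: row=18, L[18]='p', prepend. Next row=LF[18]=9
  step 21: row=9, L[9]='p', prepend. Next row=LF[9]=4
  step 22: row=4, L[4]='p', prepend. Next row=LF[4]=2
Reversed output: pppqqpqpqqppppqqqqpqq$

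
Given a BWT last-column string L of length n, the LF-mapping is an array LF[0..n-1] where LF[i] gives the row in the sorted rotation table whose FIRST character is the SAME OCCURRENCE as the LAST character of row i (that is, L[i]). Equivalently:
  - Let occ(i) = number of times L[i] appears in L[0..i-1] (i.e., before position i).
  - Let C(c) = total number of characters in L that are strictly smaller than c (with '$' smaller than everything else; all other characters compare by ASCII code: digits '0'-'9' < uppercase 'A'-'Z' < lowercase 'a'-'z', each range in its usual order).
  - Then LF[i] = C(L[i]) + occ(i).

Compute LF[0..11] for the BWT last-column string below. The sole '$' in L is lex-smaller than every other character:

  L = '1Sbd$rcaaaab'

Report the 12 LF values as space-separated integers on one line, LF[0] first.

Answer: 1 2 7 10 0 11 9 3 4 5 6 8

Derivation:
Char counts: '$':1, '1':1, 'S':1, 'a':4, 'b':2, 'c':1, 'd':1, 'r':1
C (first-col start): C('$')=0, C('1')=1, C('S')=2, C('a')=3, C('b')=7, C('c')=9, C('d')=10, C('r')=11
L[0]='1': occ=0, LF[0]=C('1')+0=1+0=1
L[1]='S': occ=0, LF[1]=C('S')+0=2+0=2
L[2]='b': occ=0, LF[2]=C('b')+0=7+0=7
L[3]='d': occ=0, LF[3]=C('d')+0=10+0=10
L[4]='$': occ=0, LF[4]=C('$')+0=0+0=0
L[5]='r': occ=0, LF[5]=C('r')+0=11+0=11
L[6]='c': occ=0, LF[6]=C('c')+0=9+0=9
L[7]='a': occ=0, LF[7]=C('a')+0=3+0=3
L[8]='a': occ=1, LF[8]=C('a')+1=3+1=4
L[9]='a': occ=2, LF[9]=C('a')+2=3+2=5
L[10]='a': occ=3, LF[10]=C('a')+3=3+3=6
L[11]='b': occ=1, LF[11]=C('b')+1=7+1=8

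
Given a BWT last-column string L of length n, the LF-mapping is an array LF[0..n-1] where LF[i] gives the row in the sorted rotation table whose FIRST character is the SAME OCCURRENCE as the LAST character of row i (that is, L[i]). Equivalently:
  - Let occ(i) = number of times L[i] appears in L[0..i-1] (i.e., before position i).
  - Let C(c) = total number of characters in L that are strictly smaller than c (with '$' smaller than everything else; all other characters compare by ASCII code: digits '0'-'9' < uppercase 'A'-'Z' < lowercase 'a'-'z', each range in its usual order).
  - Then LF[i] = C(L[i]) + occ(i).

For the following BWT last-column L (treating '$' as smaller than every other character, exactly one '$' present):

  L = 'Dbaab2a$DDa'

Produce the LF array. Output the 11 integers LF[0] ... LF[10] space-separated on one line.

Char counts: '$':1, '2':1, 'D':3, 'a':4, 'b':2
C (first-col start): C('$')=0, C('2')=1, C('D')=2, C('a')=5, C('b')=9
L[0]='D': occ=0, LF[0]=C('D')+0=2+0=2
L[1]='b': occ=0, LF[1]=C('b')+0=9+0=9
L[2]='a': occ=0, LF[2]=C('a')+0=5+0=5
L[3]='a': occ=1, LF[3]=C('a')+1=5+1=6
L[4]='b': occ=1, LF[4]=C('b')+1=9+1=10
L[5]='2': occ=0, LF[5]=C('2')+0=1+0=1
L[6]='a': occ=2, LF[6]=C('a')+2=5+2=7
L[7]='$': occ=0, LF[7]=C('$')+0=0+0=0
L[8]='D': occ=1, LF[8]=C('D')+1=2+1=3
L[9]='D': occ=2, LF[9]=C('D')+2=2+2=4
L[10]='a': occ=3, LF[10]=C('a')+3=5+3=8

Answer: 2 9 5 6 10 1 7 0 3 4 8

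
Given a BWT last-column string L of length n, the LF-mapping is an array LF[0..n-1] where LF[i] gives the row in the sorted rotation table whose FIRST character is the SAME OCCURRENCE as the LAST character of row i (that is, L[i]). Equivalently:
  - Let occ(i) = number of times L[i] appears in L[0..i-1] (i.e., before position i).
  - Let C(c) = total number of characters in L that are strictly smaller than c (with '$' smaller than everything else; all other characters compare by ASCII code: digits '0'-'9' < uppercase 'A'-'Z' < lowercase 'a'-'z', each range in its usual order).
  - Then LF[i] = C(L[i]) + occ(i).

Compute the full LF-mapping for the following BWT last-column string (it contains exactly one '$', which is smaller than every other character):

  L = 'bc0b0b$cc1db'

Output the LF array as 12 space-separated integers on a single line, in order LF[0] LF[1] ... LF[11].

Answer: 4 8 1 5 2 6 0 9 10 3 11 7

Derivation:
Char counts: '$':1, '0':2, '1':1, 'b':4, 'c':3, 'd':1
C (first-col start): C('$')=0, C('0')=1, C('1')=3, C('b')=4, C('c')=8, C('d')=11
L[0]='b': occ=0, LF[0]=C('b')+0=4+0=4
L[1]='c': occ=0, LF[1]=C('c')+0=8+0=8
L[2]='0': occ=0, LF[2]=C('0')+0=1+0=1
L[3]='b': occ=1, LF[3]=C('b')+1=4+1=5
L[4]='0': occ=1, LF[4]=C('0')+1=1+1=2
L[5]='b': occ=2, LF[5]=C('b')+2=4+2=6
L[6]='$': occ=0, LF[6]=C('$')+0=0+0=0
L[7]='c': occ=1, LF[7]=C('c')+1=8+1=9
L[8]='c': occ=2, LF[8]=C('c')+2=8+2=10
L[9]='1': occ=0, LF[9]=C('1')+0=3+0=3
L[10]='d': occ=0, LF[10]=C('d')+0=11+0=11
L[11]='b': occ=3, LF[11]=C('b')+3=4+3=7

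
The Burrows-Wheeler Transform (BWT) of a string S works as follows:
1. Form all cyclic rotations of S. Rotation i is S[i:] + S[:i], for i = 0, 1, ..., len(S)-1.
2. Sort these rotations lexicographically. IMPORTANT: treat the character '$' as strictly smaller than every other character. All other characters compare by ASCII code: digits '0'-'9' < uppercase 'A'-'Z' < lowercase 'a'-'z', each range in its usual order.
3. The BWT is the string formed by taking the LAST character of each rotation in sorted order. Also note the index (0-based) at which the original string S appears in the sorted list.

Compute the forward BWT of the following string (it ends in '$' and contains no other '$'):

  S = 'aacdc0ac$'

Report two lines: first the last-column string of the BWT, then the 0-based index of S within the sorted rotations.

All 9 rotations (rotation i = S[i:]+S[:i]):
  rot[0] = aacdc0ac$
  rot[1] = acdc0ac$a
  rot[2] = cdc0ac$aa
  rot[3] = dc0ac$aac
  rot[4] = c0ac$aacd
  rot[5] = 0ac$aacdc
  rot[6] = ac$aacdc0
  rot[7] = c$aacdc0a
  rot[8] = $aacdc0ac
Sorted (with $ < everything):
  sorted[0] = $aacdc0ac  (last char: 'c')
  sorted[1] = 0ac$aacdc  (last char: 'c')
  sorted[2] = aacdc0ac$  (last char: '$')
  sorted[3] = ac$aacdc0  (last char: '0')
  sorted[4] = acdc0ac$a  (last char: 'a')
  sorted[5] = c$aacdc0a  (last char: 'a')
  sorted[6] = c0ac$aacd  (last char: 'd')
  sorted[7] = cdc0ac$aa  (last char: 'a')
  sorted[8] = dc0ac$aac  (last char: 'c')
Last column: cc$0aadac
Original string S is at sorted index 2

Answer: cc$0aadac
2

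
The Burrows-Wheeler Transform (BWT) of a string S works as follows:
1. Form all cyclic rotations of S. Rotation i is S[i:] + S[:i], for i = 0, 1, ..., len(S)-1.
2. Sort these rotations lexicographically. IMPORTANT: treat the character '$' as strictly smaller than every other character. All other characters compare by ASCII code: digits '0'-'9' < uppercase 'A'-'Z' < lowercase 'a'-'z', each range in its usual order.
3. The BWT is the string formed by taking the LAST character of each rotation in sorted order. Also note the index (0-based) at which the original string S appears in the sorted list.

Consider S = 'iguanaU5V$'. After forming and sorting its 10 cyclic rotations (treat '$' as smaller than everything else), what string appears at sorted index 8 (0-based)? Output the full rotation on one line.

Answer: naU5V$igua

Derivation:
All 10 rotations (rotation i = S[i:]+S[:i]):
  rot[0] = iguanaU5V$
  rot[1] = guanaU5V$i
  rot[2] = uanaU5V$ig
  rot[3] = anaU5V$igu
  rot[4] = naU5V$igua
  rot[5] = aU5V$iguan
  rot[6] = U5V$iguana
  rot[7] = 5V$iguanaU
  rot[8] = V$iguanaU5
  rot[9] = $iguanaU5V
Sorted (with $ < everything):
  sorted[0] = $iguanaU5V
  sorted[1] = 5V$iguanaU
  sorted[2] = U5V$iguana
  sorted[3] = V$iguanaU5
  sorted[4] = aU5V$iguan
  sorted[5] = anaU5V$igu
  sorted[6] = guanaU5V$i
  sorted[7] = iguanaU5V$
  sorted[8] = naU5V$igua
  sorted[9] = uanaU5V$ig
sorted[8] = naU5V$igua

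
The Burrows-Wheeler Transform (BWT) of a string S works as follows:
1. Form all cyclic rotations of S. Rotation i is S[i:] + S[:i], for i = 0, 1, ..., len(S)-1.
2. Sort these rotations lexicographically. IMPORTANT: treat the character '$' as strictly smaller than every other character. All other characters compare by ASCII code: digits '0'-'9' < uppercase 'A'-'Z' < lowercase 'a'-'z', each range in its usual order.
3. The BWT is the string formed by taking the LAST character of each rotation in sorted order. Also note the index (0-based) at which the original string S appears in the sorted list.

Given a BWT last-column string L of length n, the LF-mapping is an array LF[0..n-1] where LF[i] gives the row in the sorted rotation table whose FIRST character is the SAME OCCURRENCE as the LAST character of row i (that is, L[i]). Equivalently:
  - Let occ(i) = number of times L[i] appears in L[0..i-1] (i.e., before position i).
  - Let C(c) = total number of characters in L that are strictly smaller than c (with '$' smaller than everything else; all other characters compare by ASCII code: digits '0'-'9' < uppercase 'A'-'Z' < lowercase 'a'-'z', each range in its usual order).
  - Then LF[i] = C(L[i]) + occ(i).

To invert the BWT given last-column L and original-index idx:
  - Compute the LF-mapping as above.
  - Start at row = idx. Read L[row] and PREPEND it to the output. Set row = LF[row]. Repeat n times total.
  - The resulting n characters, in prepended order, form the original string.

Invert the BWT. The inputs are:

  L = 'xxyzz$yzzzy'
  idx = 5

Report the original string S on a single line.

LF mapping: 1 2 3 6 7 0 4 8 9 10 5
Walk LF starting at row 5, prepending L[row]:
  step 1: row=5, L[5]='$', prepend. Next row=LF[5]=0
  step 2: row=0, L[0]='x', prepend. Next row=LF[0]=1
  step 3: row=1, L[1]='x', prepend. Next row=LF[1]=2
  step 4: row=2, L[2]='y', prepend. Next row=LF[2]=3
  step 5: row=3, L[3]='z', prepend. Next row=LF[3]=6
  step 6: row=6, L[6]='y', prepend. Next row=LF[6]=4
  step 7: row=4, L[4]='z', prepend. Next row=LF[4]=7
  step 8: row=7, L[7]='z', prepend. Next row=LF[7]=8
  step 9: row=8, L[8]='z', prepend. Next row=LF[8]=9
  step 10: row=9, L[9]='z', prepend. Next row=LF[9]=10
  step 11: row=10, L[10]='y', prepend. Next row=LF[10]=5
Reversed output: yzzzzyzyxx$

Answer: yzzzzyzyxx$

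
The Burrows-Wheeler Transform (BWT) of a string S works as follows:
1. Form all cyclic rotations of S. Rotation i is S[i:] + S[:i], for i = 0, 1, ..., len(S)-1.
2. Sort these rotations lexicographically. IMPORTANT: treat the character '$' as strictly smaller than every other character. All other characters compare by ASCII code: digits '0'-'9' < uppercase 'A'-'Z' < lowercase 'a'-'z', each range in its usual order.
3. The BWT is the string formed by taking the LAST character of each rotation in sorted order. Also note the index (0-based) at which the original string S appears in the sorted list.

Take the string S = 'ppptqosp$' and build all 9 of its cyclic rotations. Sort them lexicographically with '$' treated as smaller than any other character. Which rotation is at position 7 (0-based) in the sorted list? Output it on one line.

All 9 rotations (rotation i = S[i:]+S[:i]):
  rot[0] = ppptqosp$
  rot[1] = pptqosp$p
  rot[2] = ptqosp$pp
  rot[3] = tqosp$ppp
  rot[4] = qosp$pppt
  rot[5] = osp$ppptq
  rot[6] = sp$ppptqo
  rot[7] = p$ppptqos
  rot[8] = $ppptqosp
Sorted (with $ < everything):
  sorted[0] = $ppptqosp
  sorted[1] = osp$ppptq
  sorted[2] = p$ppptqos
  sorted[3] = ppptqosp$
  sorted[4] = pptqosp$p
  sorted[5] = ptqosp$pp
  sorted[6] = qosp$pppt
  sorted[7] = sp$ppptqo
  sorted[8] = tqosp$ppp
sorted[7] = sp$ppptqo

Answer: sp$ppptqo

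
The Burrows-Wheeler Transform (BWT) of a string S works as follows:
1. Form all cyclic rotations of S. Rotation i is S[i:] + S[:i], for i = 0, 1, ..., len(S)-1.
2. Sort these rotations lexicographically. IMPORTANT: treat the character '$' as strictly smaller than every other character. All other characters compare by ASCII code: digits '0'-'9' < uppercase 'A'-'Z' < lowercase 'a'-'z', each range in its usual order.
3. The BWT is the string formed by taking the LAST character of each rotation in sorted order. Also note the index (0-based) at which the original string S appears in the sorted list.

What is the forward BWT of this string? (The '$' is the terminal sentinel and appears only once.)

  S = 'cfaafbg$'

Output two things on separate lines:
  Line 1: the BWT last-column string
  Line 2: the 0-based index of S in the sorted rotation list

Answer: gfaf$cab
4

Derivation:
All 8 rotations (rotation i = S[i:]+S[:i]):
  rot[0] = cfaafbg$
  rot[1] = faafbg$c
  rot[2] = aafbg$cf
  rot[3] = afbg$cfa
  rot[4] = fbg$cfaa
  rot[5] = bg$cfaaf
  rot[6] = g$cfaafb
  rot[7] = $cfaafbg
Sorted (with $ < everything):
  sorted[0] = $cfaafbg  (last char: 'g')
  sorted[1] = aafbg$cf  (last char: 'f')
  sorted[2] = afbg$cfa  (last char: 'a')
  sorted[3] = bg$cfaaf  (last char: 'f')
  sorted[4] = cfaafbg$  (last char: '$')
  sorted[5] = faafbg$c  (last char: 'c')
  sorted[6] = fbg$cfaa  (last char: 'a')
  sorted[7] = g$cfaafb  (last char: 'b')
Last column: gfaf$cab
Original string S is at sorted index 4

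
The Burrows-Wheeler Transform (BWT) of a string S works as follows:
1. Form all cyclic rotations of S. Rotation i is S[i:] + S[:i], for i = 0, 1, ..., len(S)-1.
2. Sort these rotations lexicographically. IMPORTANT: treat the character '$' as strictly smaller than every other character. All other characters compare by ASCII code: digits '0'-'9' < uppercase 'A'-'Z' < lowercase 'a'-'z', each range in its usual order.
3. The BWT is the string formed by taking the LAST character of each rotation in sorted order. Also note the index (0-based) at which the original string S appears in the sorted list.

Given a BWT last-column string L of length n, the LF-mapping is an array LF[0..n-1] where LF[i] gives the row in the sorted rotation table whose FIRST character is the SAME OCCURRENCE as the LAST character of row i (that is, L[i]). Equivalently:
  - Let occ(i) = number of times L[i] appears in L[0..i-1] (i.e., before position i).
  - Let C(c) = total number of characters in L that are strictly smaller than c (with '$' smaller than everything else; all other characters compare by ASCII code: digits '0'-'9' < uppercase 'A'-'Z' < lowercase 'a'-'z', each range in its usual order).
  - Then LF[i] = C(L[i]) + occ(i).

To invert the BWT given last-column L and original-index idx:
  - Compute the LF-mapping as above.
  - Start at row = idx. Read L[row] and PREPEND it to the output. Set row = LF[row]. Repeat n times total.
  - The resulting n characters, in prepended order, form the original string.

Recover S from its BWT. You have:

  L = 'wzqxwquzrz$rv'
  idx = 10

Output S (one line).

LF mapping: 7 10 1 9 8 2 5 11 3 12 0 4 6
Walk LF starting at row 10, prepending L[row]:
  step 1: row=10, L[10]='$', prepend. Next row=LF[10]=0
  step 2: row=0, L[0]='w', prepend. Next row=LF[0]=7
  step 3: row=7, L[7]='z', prepend. Next row=LF[7]=11
  step 4: row=11, L[11]='r', prepend. Next row=LF[11]=4
  step 5: row=4, L[4]='w', prepend. Next row=LF[4]=8
  step 6: row=8, L[8]='r', prepend. Next row=LF[8]=3
  step 7: row=3, L[3]='x', prepend. Next row=LF[3]=9
  step 8: row=9, L[9]='z', prepend. Next row=LF[9]=12
  step 9: row=12, L[12]='v', prepend. Next row=LF[12]=6
  step 10: row=6, L[6]='u', prepend. Next row=LF[6]=5
  step 11: row=5, L[5]='q', prepend. Next row=LF[5]=2
  step 12: row=2, L[2]='q', prepend. Next row=LF[2]=1
  step 13: row=1, L[1]='z', prepend. Next row=LF[1]=10
Reversed output: zqquvzxrwrzw$

Answer: zqquvzxrwrzw$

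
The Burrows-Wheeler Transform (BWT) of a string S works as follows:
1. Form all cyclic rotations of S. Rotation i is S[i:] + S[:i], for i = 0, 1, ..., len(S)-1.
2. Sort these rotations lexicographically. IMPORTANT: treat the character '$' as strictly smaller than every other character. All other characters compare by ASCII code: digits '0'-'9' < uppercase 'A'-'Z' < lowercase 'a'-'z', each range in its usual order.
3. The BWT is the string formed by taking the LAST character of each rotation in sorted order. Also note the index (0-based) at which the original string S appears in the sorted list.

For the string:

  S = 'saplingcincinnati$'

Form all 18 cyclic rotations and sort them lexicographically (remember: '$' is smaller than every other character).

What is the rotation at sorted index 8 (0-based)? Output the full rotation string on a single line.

All 18 rotations (rotation i = S[i:]+S[:i]):
  rot[0] = saplingcincinnati$
  rot[1] = aplingcincinnati$s
  rot[2] = plingcincinnati$sa
  rot[3] = lingcincinnati$sap
  rot[4] = ingcincinnati$sapl
  rot[5] = ngcincinnati$sapli
  rot[6] = gcincinnati$saplin
  rot[7] = cincinnati$sapling
  rot[8] = incinnati$saplingc
  rot[9] = ncinnati$saplingci
  rot[10] = cinnati$saplingcin
  rot[11] = innati$saplingcinc
  rot[12] = nnati$saplingcinci
  rot[13] = nati$saplingcincin
  rot[14] = ati$saplingcincinn
  rot[15] = ti$saplingcincinna
  rot[16] = i$saplingcincinnat
  rot[17] = $saplingcincinnati
Sorted (with $ < everything):
  sorted[0] = $saplingcincinnati
  sorted[1] = aplingcincinnati$s
  sorted[2] = ati$saplingcincinn
  sorted[3] = cincinnati$sapling
  sorted[4] = cinnati$saplingcin
  sorted[5] = gcincinnati$saplin
  sorted[6] = i$saplingcincinnat
  sorted[7] = incinnati$saplingc
  sorted[8] = ingcincinnati$sapl
  sorted[9] = innati$saplingcinc
  sorted[10] = lingcincinnati$sap
  sorted[11] = nati$saplingcincin
  sorted[12] = ncinnati$saplingci
  sorted[13] = ngcincinnati$sapli
  sorted[14] = nnati$saplingcinci
  sorted[15] = plingcincinnati$sa
  sorted[16] = saplingcincinnati$
  sorted[17] = ti$saplingcincinna
sorted[8] = ingcincinnati$sapl

Answer: ingcincinnati$sapl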